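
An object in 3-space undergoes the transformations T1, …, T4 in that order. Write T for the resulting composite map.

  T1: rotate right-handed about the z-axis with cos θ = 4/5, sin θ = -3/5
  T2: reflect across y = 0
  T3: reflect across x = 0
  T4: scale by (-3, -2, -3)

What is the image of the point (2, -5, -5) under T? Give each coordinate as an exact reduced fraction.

T(p) = (-21/5, -52/5, 15)

T1 rotate right-handed about the z-axis with cos θ = 4/5, sin θ = -3/5: (2, -5, -5) → (-7/5, -26/5, -5)
T2 reflect across y = 0: (-7/5, -26/5, -5) → (-7/5, 26/5, -5)
T3 reflect across x = 0: (-7/5, 26/5, -5) → (7/5, 26/5, -5)
T4 scale by (-3, -2, -3): (7/5, 26/5, -5) → (-21/5, -52/5, 15)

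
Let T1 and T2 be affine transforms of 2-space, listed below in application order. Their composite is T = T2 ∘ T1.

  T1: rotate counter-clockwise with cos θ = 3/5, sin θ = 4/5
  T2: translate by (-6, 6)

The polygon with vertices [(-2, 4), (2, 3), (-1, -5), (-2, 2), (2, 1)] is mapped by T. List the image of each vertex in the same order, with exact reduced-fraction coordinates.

T1 rotate counter-clockwise with cos θ = 3/5, sin θ = 4/5: (-2, 4) → (-22/5, 4/5); (2, 3) → (-6/5, 17/5); (-1, -5) → (17/5, -19/5); (-2, 2) → (-14/5, -2/5); (2, 1) → (2/5, 11/5)
T2 translate by (-6, 6): (-22/5, 4/5) → (-52/5, 34/5); (-6/5, 17/5) → (-36/5, 47/5); (17/5, -19/5) → (-13/5, 11/5); (-14/5, -2/5) → (-44/5, 28/5); (2/5, 11/5) → (-28/5, 41/5)

image vertices: (-52/5, 34/5), (-36/5, 47/5), (-13/5, 11/5), (-44/5, 28/5), (-28/5, 41/5)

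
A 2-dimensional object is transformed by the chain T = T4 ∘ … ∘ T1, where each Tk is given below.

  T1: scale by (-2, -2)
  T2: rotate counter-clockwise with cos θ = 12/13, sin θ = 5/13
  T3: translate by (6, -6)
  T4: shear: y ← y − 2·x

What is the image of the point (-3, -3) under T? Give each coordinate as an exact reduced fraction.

T1 scale by (-2, -2): (-3, -3) → (6, 6)
T2 rotate counter-clockwise with cos θ = 12/13, sin θ = 5/13: (6, 6) → (42/13, 102/13)
T3 translate by (6, -6): (42/13, 102/13) → (120/13, 24/13)
T4 shear: y ← y − 2·x: (120/13, 24/13) → (120/13, -216/13)

T(p) = (120/13, -216/13)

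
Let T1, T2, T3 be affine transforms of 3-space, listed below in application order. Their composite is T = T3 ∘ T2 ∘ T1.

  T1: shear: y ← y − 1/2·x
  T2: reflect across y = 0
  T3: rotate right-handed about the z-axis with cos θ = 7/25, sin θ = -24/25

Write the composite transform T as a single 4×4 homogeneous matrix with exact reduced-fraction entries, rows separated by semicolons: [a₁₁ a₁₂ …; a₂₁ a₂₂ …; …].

T = [19/25 -24/25 0 0; -41/50 -7/25 0 0; 0 0 1 0; 0 0 0 1]

T1 = [1 0 0 0; -1/2 1 0 0; 0 0 1 0; 0 0 0 1]
T2·T1 = [1 0 0 0; 1/2 -1 0 0; 0 0 1 0; 0 0 0 1]
T3·…·T1 = [19/25 -24/25 0 0; -41/50 -7/25 0 0; 0 0 1 0; 0 0 0 1]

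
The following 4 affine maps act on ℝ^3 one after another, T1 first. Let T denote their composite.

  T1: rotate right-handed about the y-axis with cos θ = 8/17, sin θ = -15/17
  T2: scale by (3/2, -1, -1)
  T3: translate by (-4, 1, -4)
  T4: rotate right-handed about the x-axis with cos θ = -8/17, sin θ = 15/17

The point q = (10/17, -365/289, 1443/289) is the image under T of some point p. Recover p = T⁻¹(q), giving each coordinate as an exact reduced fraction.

T1 = [8/17 0 -15/17 0; 0 1 0 0; 15/17 0 8/17 0; 0 0 0 1]
T2·T1 = [12/17 0 -45/34 0; 0 -1 0 0; -15/17 0 -8/17 0; 0 0 0 1]
T3·…·T1 = [12/17 0 -45/34 -4; 0 -1 0 1; -15/17 0 -8/17 -4; 0 0 0 1]
T4·…·T1 = [12/17 0 -45/34 -4; 225/289 8/17 120/289 52/17; 120/289 -15/17 64/289 47/17; 0 0 0 1]
det M = 3/2; M⁻¹ = [16/51 225/289 120/289 -116/51; 0 8/17 -15/17 1; -10/17 120/289 64/289 -72/17; 0 0 0 1]
M⁻¹ · (10/17, -365/289, 1443/289)ᵀ = (-1, -4, -4)ᵀ

p = (-1, -4, -4)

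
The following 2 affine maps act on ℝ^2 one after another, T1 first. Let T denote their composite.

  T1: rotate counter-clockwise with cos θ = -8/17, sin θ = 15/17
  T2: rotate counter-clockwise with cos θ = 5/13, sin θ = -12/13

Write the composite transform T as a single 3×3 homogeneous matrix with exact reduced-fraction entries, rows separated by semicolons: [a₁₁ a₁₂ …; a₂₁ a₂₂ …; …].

T1 = [-8/17 -15/17 0; 15/17 -8/17 0; 0 0 1]
T2·T1 = [140/221 -171/221 0; 171/221 140/221 0; 0 0 1]

T = [140/221 -171/221 0; 171/221 140/221 0; 0 0 1]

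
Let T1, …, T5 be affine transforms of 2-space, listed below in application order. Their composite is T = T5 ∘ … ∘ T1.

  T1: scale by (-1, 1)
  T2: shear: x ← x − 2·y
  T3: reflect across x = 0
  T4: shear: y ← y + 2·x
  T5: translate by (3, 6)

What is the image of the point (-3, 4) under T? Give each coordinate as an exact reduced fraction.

T1 scale by (-1, 1): (-3, 4) → (3, 4)
T2 shear: x ← x − 2·y: (3, 4) → (-5, 4)
T3 reflect across x = 0: (-5, 4) → (5, 4)
T4 shear: y ← y + 2·x: (5, 4) → (5, 14)
T5 translate by (3, 6): (5, 14) → (8, 20)

T(p) = (8, 20)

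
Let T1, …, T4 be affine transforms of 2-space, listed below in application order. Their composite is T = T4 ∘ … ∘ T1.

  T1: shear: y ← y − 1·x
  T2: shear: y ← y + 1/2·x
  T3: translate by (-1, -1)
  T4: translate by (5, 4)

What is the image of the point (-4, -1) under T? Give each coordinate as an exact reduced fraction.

T(p) = (0, 4)

T1 shear: y ← y − 1·x: (-4, -1) → (-4, 3)
T2 shear: y ← y + 1/2·x: (-4, 3) → (-4, 1)
T3 translate by (-1, -1): (-4, 1) → (-5, 0)
T4 translate by (5, 4): (-5, 0) → (0, 4)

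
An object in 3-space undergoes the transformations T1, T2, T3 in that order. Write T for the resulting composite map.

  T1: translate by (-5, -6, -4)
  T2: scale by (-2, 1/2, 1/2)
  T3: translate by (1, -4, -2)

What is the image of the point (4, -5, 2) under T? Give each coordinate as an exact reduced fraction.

T1 translate by (-5, -6, -4): (4, -5, 2) → (-1, -11, -2)
T2 scale by (-2, 1/2, 1/2): (-1, -11, -2) → (2, -11/2, -1)
T3 translate by (1, -4, -2): (2, -11/2, -1) → (3, -19/2, -3)

T(p) = (3, -19/2, -3)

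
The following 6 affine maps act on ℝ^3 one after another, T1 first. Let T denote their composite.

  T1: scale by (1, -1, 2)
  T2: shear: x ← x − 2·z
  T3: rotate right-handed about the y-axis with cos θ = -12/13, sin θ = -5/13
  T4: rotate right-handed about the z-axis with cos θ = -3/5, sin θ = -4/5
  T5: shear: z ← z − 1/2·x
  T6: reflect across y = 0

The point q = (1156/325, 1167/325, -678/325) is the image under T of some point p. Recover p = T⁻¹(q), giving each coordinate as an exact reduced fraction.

p = (-4/5, -5, 0)

T1 = [1 0 0 0; 0 -1 0 0; 0 0 2 0; 0 0 0 1]
T2·T1 = [1 0 -4 0; 0 -1 0 0; 0 0 2 0; 0 0 0 1]
T3·…·T1 = [-12/13 0 38/13 0; 0 -1 0 0; 5/13 0 -44/13 0; 0 0 0 1]
T4·…·T1 = [36/65 -4/5 -114/65 0; 48/65 3/5 -152/65 0; 5/13 0 -44/13 0; 0 0 0 1]
T5·…·T1 = [36/65 -4/5 -114/65 0; 48/65 3/5 -152/65 0; 7/65 2/5 -163/65 0; 0 0 0 1]
T6·…·T1 = [36/65 -4/5 -114/65 0; -48/65 -3/5 152/65 0; 7/65 2/5 -163/65 0; 0 0 0 1]
det M = 2; M⁻¹ = [37/130 -88/65 -19/13 0; -4/5 -3/5 0 0; -3/26 -2/13 -6/13 0; 0 0 0 1]
M⁻¹ · (1156/325, 1167/325, -678/325)ᵀ = (-4/5, -5, 0)ᵀ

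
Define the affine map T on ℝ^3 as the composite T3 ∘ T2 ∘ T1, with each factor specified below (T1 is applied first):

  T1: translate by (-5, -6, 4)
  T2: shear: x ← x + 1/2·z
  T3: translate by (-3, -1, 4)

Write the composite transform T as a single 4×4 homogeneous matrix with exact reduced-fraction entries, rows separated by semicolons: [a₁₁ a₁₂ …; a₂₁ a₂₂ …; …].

T1 = [1 0 0 -5; 0 1 0 -6; 0 0 1 4; 0 0 0 1]
T2·T1 = [1 0 1/2 -3; 0 1 0 -6; 0 0 1 4; 0 0 0 1]
T3·…·T1 = [1 0 1/2 -6; 0 1 0 -7; 0 0 1 8; 0 0 0 1]

T = [1 0 1/2 -6; 0 1 0 -7; 0 0 1 8; 0 0 0 1]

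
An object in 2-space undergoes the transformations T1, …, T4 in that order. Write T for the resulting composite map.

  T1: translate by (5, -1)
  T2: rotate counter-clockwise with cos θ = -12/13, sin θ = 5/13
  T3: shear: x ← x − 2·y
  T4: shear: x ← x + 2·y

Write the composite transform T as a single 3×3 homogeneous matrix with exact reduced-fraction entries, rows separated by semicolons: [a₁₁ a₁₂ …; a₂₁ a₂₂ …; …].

T = [-12/13 -5/13 -55/13; 5/13 -12/13 37/13; 0 0 1]

T1 = [1 0 5; 0 1 -1; 0 0 1]
T2·T1 = [-12/13 -5/13 -55/13; 5/13 -12/13 37/13; 0 0 1]
T3·…·T1 = [-22/13 19/13 -129/13; 5/13 -12/13 37/13; 0 0 1]
T4·…·T1 = [-12/13 -5/13 -55/13; 5/13 -12/13 37/13; 0 0 1]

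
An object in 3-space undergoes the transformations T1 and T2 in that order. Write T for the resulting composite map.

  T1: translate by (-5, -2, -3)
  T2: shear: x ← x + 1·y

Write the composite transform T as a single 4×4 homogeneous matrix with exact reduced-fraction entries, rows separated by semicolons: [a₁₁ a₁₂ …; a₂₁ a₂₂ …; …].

T = [1 1 0 -7; 0 1 0 -2; 0 0 1 -3; 0 0 0 1]

T1 = [1 0 0 -5; 0 1 0 -2; 0 0 1 -3; 0 0 0 1]
T2·T1 = [1 1 0 -7; 0 1 0 -2; 0 0 1 -3; 0 0 0 1]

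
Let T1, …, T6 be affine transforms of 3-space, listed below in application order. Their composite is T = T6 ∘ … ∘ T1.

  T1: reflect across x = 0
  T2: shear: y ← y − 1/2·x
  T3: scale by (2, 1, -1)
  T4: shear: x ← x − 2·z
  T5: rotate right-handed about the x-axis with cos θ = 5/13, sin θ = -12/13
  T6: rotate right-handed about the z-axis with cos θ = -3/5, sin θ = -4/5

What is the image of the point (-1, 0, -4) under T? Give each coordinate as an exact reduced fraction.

T(p) = (32/5, 27/10, 2)

T1 reflect across x = 0: (-1, 0, -4) → (1, 0, -4)
T2 shear: y ← y − 1/2·x: (1, 0, -4) → (1, -1/2, -4)
T3 scale by (2, 1, -1): (1, -1/2, -4) → (2, -1/2, 4)
T4 shear: x ← x − 2·z: (2, -1/2, 4) → (-6, -1/2, 4)
T5 rotate right-handed about the x-axis with cos θ = 5/13, sin θ = -12/13: (-6, -1/2, 4) → (-6, 7/2, 2)
T6 rotate right-handed about the z-axis with cos θ = -3/5, sin θ = -4/5: (-6, 7/2, 2) → (32/5, 27/10, 2)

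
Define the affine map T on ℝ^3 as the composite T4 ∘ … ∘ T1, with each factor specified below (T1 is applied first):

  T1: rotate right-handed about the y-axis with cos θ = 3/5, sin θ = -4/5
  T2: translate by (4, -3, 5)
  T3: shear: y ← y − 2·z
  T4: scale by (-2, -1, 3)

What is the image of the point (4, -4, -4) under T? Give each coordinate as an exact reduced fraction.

T(p) = (-96/5, 93/5, 87/5)

T1 rotate right-handed about the y-axis with cos θ = 3/5, sin θ = -4/5: (4, -4, -4) → (28/5, -4, 4/5)
T2 translate by (4, -3, 5): (28/5, -4, 4/5) → (48/5, -7, 29/5)
T3 shear: y ← y − 2·z: (48/5, -7, 29/5) → (48/5, -93/5, 29/5)
T4 scale by (-2, -1, 3): (48/5, -93/5, 29/5) → (-96/5, 93/5, 87/5)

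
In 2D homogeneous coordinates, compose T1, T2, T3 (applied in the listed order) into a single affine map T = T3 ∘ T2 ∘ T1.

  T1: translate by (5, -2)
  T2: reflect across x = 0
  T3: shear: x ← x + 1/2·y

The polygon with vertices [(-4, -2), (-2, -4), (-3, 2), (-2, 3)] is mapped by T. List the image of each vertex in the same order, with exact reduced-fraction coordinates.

T1 translate by (5, -2): (-4, -2) → (1, -4); (-2, -4) → (3, -6); (-3, 2) → (2, 0); (-2, 3) → (3, 1)
T2 reflect across x = 0: (1, -4) → (-1, -4); (3, -6) → (-3, -6); (2, 0) → (-2, 0); (3, 1) → (-3, 1)
T3 shear: x ← x + 1/2·y: (-1, -4) → (-3, -4); (-3, -6) → (-6, -6); (-2, 0) → (-2, 0); (-3, 1) → (-5/2, 1)

image vertices: (-3, -4), (-6, -6), (-2, 0), (-5/2, 1)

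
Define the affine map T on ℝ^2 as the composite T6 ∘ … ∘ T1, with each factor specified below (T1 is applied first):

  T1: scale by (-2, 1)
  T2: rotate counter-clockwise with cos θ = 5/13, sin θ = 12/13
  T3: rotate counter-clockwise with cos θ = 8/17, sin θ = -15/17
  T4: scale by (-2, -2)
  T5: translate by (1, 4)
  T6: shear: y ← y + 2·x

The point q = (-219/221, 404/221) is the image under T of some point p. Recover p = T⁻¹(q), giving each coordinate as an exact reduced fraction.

p = (-1/2, 0)

T1 = [-2 0 0; 0 1 0; 0 0 1]
T2·T1 = [-10/13 -12/13 0; -24/13 5/13 0; 0 0 1]
T3·…·T1 = [-440/221 -21/221 0; -42/221 220/221 0; 0 0 1]
T4·…·T1 = [880/221 42/221 0; 84/221 -440/221 0; 0 0 1]
T5·…·T1 = [880/221 42/221 1; 84/221 -440/221 4; 0 0 1]
T6·…·T1 = [880/221 42/221 1; 1844/221 -356/221 6; 0 0 1]
det M = -8; M⁻¹ = [89/442 21/884 -76/221; 461/442 -110/221 859/442; 0 0 1]
M⁻¹ · (-219/221, 404/221)ᵀ = (-1/2, 0)ᵀ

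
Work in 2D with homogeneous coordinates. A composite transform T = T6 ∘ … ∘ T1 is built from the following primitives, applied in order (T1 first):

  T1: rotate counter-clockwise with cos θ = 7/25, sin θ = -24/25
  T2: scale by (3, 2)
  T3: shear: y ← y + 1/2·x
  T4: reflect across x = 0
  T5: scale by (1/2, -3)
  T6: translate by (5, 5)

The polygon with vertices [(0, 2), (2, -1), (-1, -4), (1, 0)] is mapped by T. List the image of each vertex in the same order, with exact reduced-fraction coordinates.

T1 rotate counter-clockwise with cos θ = 7/25, sin θ = -24/25: (0, 2) → (48/25, 14/25); (2, -1) → (-2/5, -11/5); (-1, -4) → (-103/25, -4/25); (1, 0) → (7/25, -24/25)
T2 scale by (3, 2): (48/25, 14/25) → (144/25, 28/25); (-2/5, -11/5) → (-6/5, -22/5); (-103/25, -4/25) → (-309/25, -8/25); (7/25, -24/25) → (21/25, -48/25)
T3 shear: y ← y + 1/2·x: (144/25, 28/25) → (144/25, 4); (-6/5, -22/5) → (-6/5, -5); (-309/25, -8/25) → (-309/25, -13/2); (21/25, -48/25) → (21/25, -3/2)
T4 reflect across x = 0: (144/25, 4) → (-144/25, 4); (-6/5, -5) → (6/5, -5); (-309/25, -13/2) → (309/25, -13/2); (21/25, -3/2) → (-21/25, -3/2)
T5 scale by (1/2, -3): (-144/25, 4) → (-72/25, -12); (6/5, -5) → (3/5, 15); (309/25, -13/2) → (309/50, 39/2); (-21/25, -3/2) → (-21/50, 9/2)
T6 translate by (5, 5): (-72/25, -12) → (53/25, -7); (3/5, 15) → (28/5, 20); (309/50, 39/2) → (559/50, 49/2); (-21/50, 9/2) → (229/50, 19/2)

image vertices: (53/25, -7), (28/5, 20), (559/50, 49/2), (229/50, 19/2)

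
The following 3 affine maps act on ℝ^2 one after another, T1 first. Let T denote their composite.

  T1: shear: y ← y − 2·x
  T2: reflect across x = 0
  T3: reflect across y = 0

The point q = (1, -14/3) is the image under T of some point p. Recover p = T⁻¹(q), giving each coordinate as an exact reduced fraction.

T1 = [1 0 0; -2 1 0; 0 0 1]
T2·T1 = [-1 0 0; -2 1 0; 0 0 1]
T3·…·T1 = [-1 0 0; 2 -1 0; 0 0 1]
det M = 1; M⁻¹ = [-1 0 0; -2 -1 0; 0 0 1]
M⁻¹ · (1, -14/3)ᵀ = (-1, 8/3)ᵀ

p = (-1, 8/3)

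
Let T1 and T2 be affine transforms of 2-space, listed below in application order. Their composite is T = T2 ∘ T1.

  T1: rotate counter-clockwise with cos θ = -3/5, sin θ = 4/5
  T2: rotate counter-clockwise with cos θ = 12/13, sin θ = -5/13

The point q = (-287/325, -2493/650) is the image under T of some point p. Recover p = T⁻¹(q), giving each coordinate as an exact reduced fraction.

p = (-7/2, 9/5)

T1 = [-3/5 -4/5 0; 4/5 -3/5 0; 0 0 1]
T2·T1 = [-16/65 -63/65 0; 63/65 -16/65 0; 0 0 1]
det M = 1; M⁻¹ = [-16/65 63/65 0; -63/65 -16/65 0; 0 0 1]
M⁻¹ · (-287/325, -2493/650)ᵀ = (-7/2, 9/5)ᵀ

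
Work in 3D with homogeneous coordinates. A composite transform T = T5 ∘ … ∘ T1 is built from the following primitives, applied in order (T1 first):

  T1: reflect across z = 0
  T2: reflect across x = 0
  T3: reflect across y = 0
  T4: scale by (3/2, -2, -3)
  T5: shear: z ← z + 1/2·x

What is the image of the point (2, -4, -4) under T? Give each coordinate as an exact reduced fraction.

T(p) = (-3, -8, -27/2)

T1 reflect across z = 0: (2, -4, -4) → (2, -4, 4)
T2 reflect across x = 0: (2, -4, 4) → (-2, -4, 4)
T3 reflect across y = 0: (-2, -4, 4) → (-2, 4, 4)
T4 scale by (3/2, -2, -3): (-2, 4, 4) → (-3, -8, -12)
T5 shear: z ← z + 1/2·x: (-3, -8, -12) → (-3, -8, -27/2)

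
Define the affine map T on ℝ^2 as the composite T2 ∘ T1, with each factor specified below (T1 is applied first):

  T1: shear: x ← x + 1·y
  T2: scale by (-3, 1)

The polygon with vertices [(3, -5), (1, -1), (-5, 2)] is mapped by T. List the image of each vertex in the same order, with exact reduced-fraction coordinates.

image vertices: (6, -5), (0, -1), (9, 2)

T1 shear: x ← x + 1·y: (3, -5) → (-2, -5); (1, -1) → (0, -1); (-5, 2) → (-3, 2)
T2 scale by (-3, 1): (-2, -5) → (6, -5); (0, -1) → (0, -1); (-3, 2) → (9, 2)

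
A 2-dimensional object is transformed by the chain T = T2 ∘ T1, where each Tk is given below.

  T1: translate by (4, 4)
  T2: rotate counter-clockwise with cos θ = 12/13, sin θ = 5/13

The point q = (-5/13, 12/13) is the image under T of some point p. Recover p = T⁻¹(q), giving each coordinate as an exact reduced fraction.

p = (-4, -3)

T1 = [1 0 4; 0 1 4; 0 0 1]
T2·T1 = [12/13 -5/13 28/13; 5/13 12/13 68/13; 0 0 1]
det M = 1; M⁻¹ = [12/13 5/13 -4; -5/13 12/13 -4; 0 0 1]
M⁻¹ · (-5/13, 12/13)ᵀ = (-4, -3)ᵀ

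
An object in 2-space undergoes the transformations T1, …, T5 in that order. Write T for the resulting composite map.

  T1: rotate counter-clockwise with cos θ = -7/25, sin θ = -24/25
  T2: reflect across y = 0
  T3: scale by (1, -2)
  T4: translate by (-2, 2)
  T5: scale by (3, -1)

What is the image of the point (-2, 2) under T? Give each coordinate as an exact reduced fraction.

T(p) = (36/25, -118/25)

T1 rotate counter-clockwise with cos θ = -7/25, sin θ = -24/25: (-2, 2) → (62/25, 34/25)
T2 reflect across y = 0: (62/25, 34/25) → (62/25, -34/25)
T3 scale by (1, -2): (62/25, -34/25) → (62/25, 68/25)
T4 translate by (-2, 2): (62/25, 68/25) → (12/25, 118/25)
T5 scale by (3, -1): (12/25, 118/25) → (36/25, -118/25)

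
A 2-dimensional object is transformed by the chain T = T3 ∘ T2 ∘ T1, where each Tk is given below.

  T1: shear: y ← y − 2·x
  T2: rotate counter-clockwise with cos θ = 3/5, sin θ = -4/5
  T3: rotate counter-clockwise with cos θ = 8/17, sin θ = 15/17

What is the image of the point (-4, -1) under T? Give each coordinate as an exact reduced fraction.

T1 shear: y ← y − 2·x: (-4, -1) → (-4, 7)
T2 rotate counter-clockwise with cos θ = 3/5, sin θ = -4/5: (-4, 7) → (16/5, 37/5)
T3 rotate counter-clockwise with cos θ = 8/17, sin θ = 15/17: (16/5, 37/5) → (-427/85, 536/85)

T(p) = (-427/85, 536/85)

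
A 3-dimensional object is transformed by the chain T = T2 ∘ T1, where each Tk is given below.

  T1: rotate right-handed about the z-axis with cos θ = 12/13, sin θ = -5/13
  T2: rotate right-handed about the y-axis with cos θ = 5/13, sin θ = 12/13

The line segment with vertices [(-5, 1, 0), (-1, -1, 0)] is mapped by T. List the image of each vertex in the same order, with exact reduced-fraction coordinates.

image vertices: (-275/169, 37/13, 660/169), (-85/169, -7/13, 204/169)

T1 rotate right-handed about the z-axis with cos θ = 12/13, sin θ = -5/13: (-5, 1, 0) → (-55/13, 37/13, 0); (-1, -1, 0) → (-17/13, -7/13, 0)
T2 rotate right-handed about the y-axis with cos θ = 5/13, sin θ = 12/13: (-55/13, 37/13, 0) → (-275/169, 37/13, 660/169); (-17/13, -7/13, 0) → (-85/169, -7/13, 204/169)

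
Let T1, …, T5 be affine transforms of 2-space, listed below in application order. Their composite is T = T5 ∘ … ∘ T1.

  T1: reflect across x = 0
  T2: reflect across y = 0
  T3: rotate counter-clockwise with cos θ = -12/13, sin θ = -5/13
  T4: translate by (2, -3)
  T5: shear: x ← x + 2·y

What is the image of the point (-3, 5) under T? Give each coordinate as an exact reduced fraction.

T1 reflect across x = 0: (-3, 5) → (3, 5)
T2 reflect across y = 0: (3, 5) → (3, -5)
T3 rotate counter-clockwise with cos θ = -12/13, sin θ = -5/13: (3, -5) → (-61/13, 45/13)
T4 translate by (2, -3): (-61/13, 45/13) → (-35/13, 6/13)
T5 shear: x ← x + 2·y: (-35/13, 6/13) → (-23/13, 6/13)

T(p) = (-23/13, 6/13)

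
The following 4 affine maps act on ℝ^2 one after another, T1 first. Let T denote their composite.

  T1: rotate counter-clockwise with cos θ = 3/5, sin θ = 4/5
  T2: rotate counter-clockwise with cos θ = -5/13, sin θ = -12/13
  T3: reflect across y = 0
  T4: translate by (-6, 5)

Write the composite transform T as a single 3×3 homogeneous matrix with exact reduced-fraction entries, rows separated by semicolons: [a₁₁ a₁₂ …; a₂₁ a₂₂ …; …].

T1 = [3/5 -4/5 0; 4/5 3/5 0; 0 0 1]
T2·T1 = [33/65 56/65 0; -56/65 33/65 0; 0 0 1]
T3·…·T1 = [33/65 56/65 0; 56/65 -33/65 0; 0 0 1]
T4·…·T1 = [33/65 56/65 -6; 56/65 -33/65 5; 0 0 1]

T = [33/65 56/65 -6; 56/65 -33/65 5; 0 0 1]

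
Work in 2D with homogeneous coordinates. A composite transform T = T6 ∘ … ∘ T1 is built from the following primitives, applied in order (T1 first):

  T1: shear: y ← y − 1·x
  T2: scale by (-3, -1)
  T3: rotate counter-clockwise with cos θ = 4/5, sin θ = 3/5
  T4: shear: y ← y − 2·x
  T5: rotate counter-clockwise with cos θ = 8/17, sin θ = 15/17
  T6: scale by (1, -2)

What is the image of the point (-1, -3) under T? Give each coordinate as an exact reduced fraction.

T(p) = (-27/85, -52/17)

T1 shear: y ← y − 1·x: (-1, -3) → (-1, -2)
T2 scale by (-3, -1): (-1, -2) → (3, 2)
T3 rotate counter-clockwise with cos θ = 4/5, sin θ = 3/5: (3, 2) → (6/5, 17/5)
T4 shear: y ← y − 2·x: (6/5, 17/5) → (6/5, 1)
T5 rotate counter-clockwise with cos θ = 8/17, sin θ = 15/17: (6/5, 1) → (-27/85, 26/17)
T6 scale by (1, -2): (-27/85, 26/17) → (-27/85, -52/17)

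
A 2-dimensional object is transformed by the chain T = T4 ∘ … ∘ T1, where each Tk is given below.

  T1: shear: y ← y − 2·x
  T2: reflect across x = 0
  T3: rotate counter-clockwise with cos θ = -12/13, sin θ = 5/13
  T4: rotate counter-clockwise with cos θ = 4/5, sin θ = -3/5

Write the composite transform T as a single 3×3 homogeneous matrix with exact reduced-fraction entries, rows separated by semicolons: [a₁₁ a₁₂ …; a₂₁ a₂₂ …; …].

T1 = [1 0 0; -2 1 0; 0 0 1]
T2·T1 = [-1 0 0; -2 1 0; 0 0 1]
T3·…·T1 = [22/13 -5/13 0; 19/13 -12/13 0; 0 0 1]
T4·…·T1 = [29/13 -56/65 0; 2/13 -33/65 0; 0 0 1]

T = [29/13 -56/65 0; 2/13 -33/65 0; 0 0 1]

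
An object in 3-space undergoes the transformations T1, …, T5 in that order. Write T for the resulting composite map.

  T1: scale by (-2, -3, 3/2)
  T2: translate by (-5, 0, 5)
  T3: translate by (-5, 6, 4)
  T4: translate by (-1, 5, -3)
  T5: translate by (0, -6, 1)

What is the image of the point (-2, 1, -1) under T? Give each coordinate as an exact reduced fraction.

T(p) = (-7, 2, 11/2)

T1 scale by (-2, -3, 3/2): (-2, 1, -1) → (4, -3, -3/2)
T2 translate by (-5, 0, 5): (4, -3, -3/2) → (-1, -3, 7/2)
T3 translate by (-5, 6, 4): (-1, -3, 7/2) → (-6, 3, 15/2)
T4 translate by (-1, 5, -3): (-6, 3, 15/2) → (-7, 8, 9/2)
T5 translate by (0, -6, 1): (-7, 8, 9/2) → (-7, 2, 11/2)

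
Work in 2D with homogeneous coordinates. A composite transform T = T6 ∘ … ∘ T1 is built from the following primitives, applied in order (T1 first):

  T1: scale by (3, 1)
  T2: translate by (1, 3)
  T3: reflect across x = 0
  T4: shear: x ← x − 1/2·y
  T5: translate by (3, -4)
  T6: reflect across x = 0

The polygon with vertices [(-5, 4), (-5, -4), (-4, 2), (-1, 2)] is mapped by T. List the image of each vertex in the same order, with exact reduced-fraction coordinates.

image vertices: (-27/2, 3), (-35/2, -5), (-23/2, 1), (-5/2, 1)

T1 scale by (3, 1): (-5, 4) → (-15, 4); (-5, -4) → (-15, -4); (-4, 2) → (-12, 2); (-1, 2) → (-3, 2)
T2 translate by (1, 3): (-15, 4) → (-14, 7); (-15, -4) → (-14, -1); (-12, 2) → (-11, 5); (-3, 2) → (-2, 5)
T3 reflect across x = 0: (-14, 7) → (14, 7); (-14, -1) → (14, -1); (-11, 5) → (11, 5); (-2, 5) → (2, 5)
T4 shear: x ← x − 1/2·y: (14, 7) → (21/2, 7); (14, -1) → (29/2, -1); (11, 5) → (17/2, 5); (2, 5) → (-1/2, 5)
T5 translate by (3, -4): (21/2, 7) → (27/2, 3); (29/2, -1) → (35/2, -5); (17/2, 5) → (23/2, 1); (-1/2, 5) → (5/2, 1)
T6 reflect across x = 0: (27/2, 3) → (-27/2, 3); (35/2, -5) → (-35/2, -5); (23/2, 1) → (-23/2, 1); (5/2, 1) → (-5/2, 1)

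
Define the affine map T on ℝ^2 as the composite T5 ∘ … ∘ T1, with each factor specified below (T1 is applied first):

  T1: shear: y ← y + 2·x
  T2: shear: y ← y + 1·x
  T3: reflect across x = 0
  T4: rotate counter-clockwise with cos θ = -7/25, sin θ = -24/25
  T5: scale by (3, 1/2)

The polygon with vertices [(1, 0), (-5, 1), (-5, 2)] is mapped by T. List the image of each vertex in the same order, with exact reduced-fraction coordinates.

image vertices: (237/25, 3/50), (-1113/25, -11/25), (-1041/25, -29/50)

T1 shear: y ← y + 2·x: (1, 0) → (1, 2); (-5, 1) → (-5, -9); (-5, 2) → (-5, -8)
T2 shear: y ← y + 1·x: (1, 2) → (1, 3); (-5, -9) → (-5, -14); (-5, -8) → (-5, -13)
T3 reflect across x = 0: (1, 3) → (-1, 3); (-5, -14) → (5, -14); (-5, -13) → (5, -13)
T4 rotate counter-clockwise with cos θ = -7/25, sin θ = -24/25: (-1, 3) → (79/25, 3/25); (5, -14) → (-371/25, -22/25); (5, -13) → (-347/25, -29/25)
T5 scale by (3, 1/2): (79/25, 3/25) → (237/25, 3/50); (-371/25, -22/25) → (-1113/25, -11/25); (-347/25, -29/25) → (-1041/25, -29/50)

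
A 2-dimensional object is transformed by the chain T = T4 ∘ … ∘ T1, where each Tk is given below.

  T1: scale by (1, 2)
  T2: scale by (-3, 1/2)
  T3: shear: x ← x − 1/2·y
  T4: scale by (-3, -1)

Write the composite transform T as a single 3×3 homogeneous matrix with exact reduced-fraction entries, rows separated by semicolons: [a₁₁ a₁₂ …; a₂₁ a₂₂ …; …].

T1 = [1 0 0; 0 2 0; 0 0 1]
T2·T1 = [-3 0 0; 0 1 0; 0 0 1]
T3·…·T1 = [-3 -1/2 0; 0 1 0; 0 0 1]
T4·…·T1 = [9 3/2 0; 0 -1 0; 0 0 1]

T = [9 3/2 0; 0 -1 0; 0 0 1]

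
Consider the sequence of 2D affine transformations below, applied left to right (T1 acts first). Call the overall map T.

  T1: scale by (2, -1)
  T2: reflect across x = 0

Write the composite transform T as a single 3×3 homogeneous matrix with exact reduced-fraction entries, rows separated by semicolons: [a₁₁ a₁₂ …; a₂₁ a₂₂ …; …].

T1 = [2 0 0; 0 -1 0; 0 0 1]
T2·T1 = [-2 0 0; 0 -1 0; 0 0 1]

T = [-2 0 0; 0 -1 0; 0 0 1]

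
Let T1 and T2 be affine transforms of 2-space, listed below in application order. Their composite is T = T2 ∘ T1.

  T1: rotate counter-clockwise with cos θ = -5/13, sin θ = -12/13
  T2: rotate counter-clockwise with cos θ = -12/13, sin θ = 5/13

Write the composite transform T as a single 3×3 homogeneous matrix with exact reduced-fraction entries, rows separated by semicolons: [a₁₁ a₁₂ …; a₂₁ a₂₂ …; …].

T = [120/169 -119/169 0; 119/169 120/169 0; 0 0 1]

T1 = [-5/13 12/13 0; -12/13 -5/13 0; 0 0 1]
T2·T1 = [120/169 -119/169 0; 119/169 120/169 0; 0 0 1]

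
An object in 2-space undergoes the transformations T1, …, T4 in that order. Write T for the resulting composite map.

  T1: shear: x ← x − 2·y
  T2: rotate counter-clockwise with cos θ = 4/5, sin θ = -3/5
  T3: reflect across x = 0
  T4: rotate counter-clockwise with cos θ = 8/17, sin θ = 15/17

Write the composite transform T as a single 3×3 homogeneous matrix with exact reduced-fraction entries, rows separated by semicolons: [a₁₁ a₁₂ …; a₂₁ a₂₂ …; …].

T1 = [1 -2 0; 0 1 0; 0 0 1]
T2·T1 = [4/5 -1 0; -3/5 2 0; 0 0 1]
T3·…·T1 = [-4/5 1 0; -3/5 2 0; 0 0 1]
T4·…·T1 = [13/85 -22/17 0; -84/85 31/17 0; 0 0 1]

T = [13/85 -22/17 0; -84/85 31/17 0; 0 0 1]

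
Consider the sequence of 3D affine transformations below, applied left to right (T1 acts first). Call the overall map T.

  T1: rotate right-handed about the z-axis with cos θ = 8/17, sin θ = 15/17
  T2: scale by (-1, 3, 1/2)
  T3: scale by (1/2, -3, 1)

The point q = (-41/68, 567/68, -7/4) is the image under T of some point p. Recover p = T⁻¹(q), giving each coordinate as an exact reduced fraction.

p = (-1/4, -3/2, -7/2)

T1 = [8/17 -15/17 0 0; 15/17 8/17 0 0; 0 0 1 0; 0 0 0 1]
T2·T1 = [-8/17 15/17 0 0; 45/17 24/17 0 0; 0 0 1/2 0; 0 0 0 1]
T3·…·T1 = [-4/17 15/34 0 0; -135/17 -72/17 0 0; 0 0 1/2 0; 0 0 0 1]
det M = 9/4; M⁻¹ = [-16/17 -5/51 0 0; 30/17 -8/153 0 0; 0 0 2 0; 0 0 0 1]
M⁻¹ · (-41/68, 567/68, -7/4)ᵀ = (-1/4, -3/2, -7/2)ᵀ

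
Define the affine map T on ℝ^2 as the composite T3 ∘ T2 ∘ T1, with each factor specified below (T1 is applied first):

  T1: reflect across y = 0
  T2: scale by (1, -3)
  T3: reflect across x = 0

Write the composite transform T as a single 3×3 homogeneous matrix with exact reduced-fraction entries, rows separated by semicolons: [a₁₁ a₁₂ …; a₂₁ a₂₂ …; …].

T1 = [1 0 0; 0 -1 0; 0 0 1]
T2·T1 = [1 0 0; 0 3 0; 0 0 1]
T3·…·T1 = [-1 0 0; 0 3 0; 0 0 1]

T = [-1 0 0; 0 3 0; 0 0 1]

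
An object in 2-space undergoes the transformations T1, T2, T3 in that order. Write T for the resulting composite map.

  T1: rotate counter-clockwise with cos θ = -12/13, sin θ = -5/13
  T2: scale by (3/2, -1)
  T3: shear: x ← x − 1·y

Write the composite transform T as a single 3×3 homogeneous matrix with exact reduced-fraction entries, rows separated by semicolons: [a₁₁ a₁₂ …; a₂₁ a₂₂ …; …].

T = [-23/13 -9/26 0; 5/13 12/13 0; 0 0 1]

T1 = [-12/13 5/13 0; -5/13 -12/13 0; 0 0 1]
T2·T1 = [-18/13 15/26 0; 5/13 12/13 0; 0 0 1]
T3·…·T1 = [-23/13 -9/26 0; 5/13 12/13 0; 0 0 1]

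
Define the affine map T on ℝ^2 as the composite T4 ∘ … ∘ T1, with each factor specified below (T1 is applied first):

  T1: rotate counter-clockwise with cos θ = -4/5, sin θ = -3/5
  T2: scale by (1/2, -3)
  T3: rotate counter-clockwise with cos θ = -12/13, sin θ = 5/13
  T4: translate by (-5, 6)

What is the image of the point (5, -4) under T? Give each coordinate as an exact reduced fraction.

T1 rotate counter-clockwise with cos θ = -4/5, sin θ = -3/5: (5, -4) → (-32/5, 1/5)
T2 scale by (1/2, -3): (-32/5, 1/5) → (-16/5, -3/5)
T3 rotate counter-clockwise with cos θ = -12/13, sin θ = 5/13: (-16/5, -3/5) → (207/65, -44/65)
T4 translate by (-5, 6): (207/65, -44/65) → (-118/65, 346/65)

T(p) = (-118/65, 346/65)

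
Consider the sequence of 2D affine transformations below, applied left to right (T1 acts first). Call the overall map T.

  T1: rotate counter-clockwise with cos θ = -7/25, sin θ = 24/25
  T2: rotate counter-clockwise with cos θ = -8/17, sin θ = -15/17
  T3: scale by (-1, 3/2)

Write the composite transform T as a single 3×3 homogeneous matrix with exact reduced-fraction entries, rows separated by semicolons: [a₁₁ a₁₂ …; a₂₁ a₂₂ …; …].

T1 = [-7/25 -24/25 0; 24/25 -7/25 0; 0 0 1]
T2·T1 = [416/425 87/425 0; -87/425 416/425 0; 0 0 1]
T3·…·T1 = [-416/425 -87/425 0; -261/850 624/425 0; 0 0 1]

T = [-416/425 -87/425 0; -261/850 624/425 0; 0 0 1]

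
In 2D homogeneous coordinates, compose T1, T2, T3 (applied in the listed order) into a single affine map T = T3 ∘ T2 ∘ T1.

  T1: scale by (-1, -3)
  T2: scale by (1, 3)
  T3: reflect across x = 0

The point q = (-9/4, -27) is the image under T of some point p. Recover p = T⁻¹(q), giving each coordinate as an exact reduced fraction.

T1 = [-1 0 0; 0 -3 0; 0 0 1]
T2·T1 = [-1 0 0; 0 -9 0; 0 0 1]
T3·…·T1 = [1 0 0; 0 -9 0; 0 0 1]
det M = -9; M⁻¹ = [1 0 0; 0 -1/9 0; 0 0 1]
M⁻¹ · (-9/4, -27)ᵀ = (-9/4, 3)ᵀ

p = (-9/4, 3)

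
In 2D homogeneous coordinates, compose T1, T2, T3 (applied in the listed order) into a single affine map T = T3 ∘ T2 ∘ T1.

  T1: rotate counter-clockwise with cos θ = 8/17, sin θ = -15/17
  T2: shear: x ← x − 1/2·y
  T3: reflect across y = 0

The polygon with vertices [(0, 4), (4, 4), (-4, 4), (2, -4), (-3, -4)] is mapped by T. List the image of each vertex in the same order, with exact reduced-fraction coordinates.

image vertices: (44/17, -32/17), (106/17, 28/17), (-18/17, -92/17), (-13/17, 62/17), (-181/34, -13/17)

T1 rotate counter-clockwise with cos θ = 8/17, sin θ = -15/17: (0, 4) → (60/17, 32/17); (4, 4) → (92/17, -28/17); (-4, 4) → (28/17, 92/17); (2, -4) → (-44/17, -62/17); (-3, -4) → (-84/17, 13/17)
T2 shear: x ← x − 1/2·y: (60/17, 32/17) → (44/17, 32/17); (92/17, -28/17) → (106/17, -28/17); (28/17, 92/17) → (-18/17, 92/17); (-44/17, -62/17) → (-13/17, -62/17); (-84/17, 13/17) → (-181/34, 13/17)
T3 reflect across y = 0: (44/17, 32/17) → (44/17, -32/17); (106/17, -28/17) → (106/17, 28/17); (-18/17, 92/17) → (-18/17, -92/17); (-13/17, -62/17) → (-13/17, 62/17); (-181/34, 13/17) → (-181/34, -13/17)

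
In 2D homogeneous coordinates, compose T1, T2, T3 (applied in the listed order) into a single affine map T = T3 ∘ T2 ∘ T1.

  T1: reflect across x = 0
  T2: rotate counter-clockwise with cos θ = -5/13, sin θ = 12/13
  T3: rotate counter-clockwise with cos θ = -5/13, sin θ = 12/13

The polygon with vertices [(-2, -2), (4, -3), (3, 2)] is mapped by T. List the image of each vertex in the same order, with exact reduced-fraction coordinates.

image vertices: (-478/169, -2/169), (116/169, 837/169), (597/169, 122/169)

T1 reflect across x = 0: (-2, -2) → (2, -2); (4, -3) → (-4, -3); (3, 2) → (-3, 2)
T2 rotate counter-clockwise with cos θ = -5/13, sin θ = 12/13: (2, -2) → (14/13, 34/13); (-4, -3) → (56/13, -33/13); (-3, 2) → (-9/13, -46/13)
T3 rotate counter-clockwise with cos θ = -5/13, sin θ = 12/13: (14/13, 34/13) → (-478/169, -2/169); (56/13, -33/13) → (116/169, 837/169); (-9/13, -46/13) → (597/169, 122/169)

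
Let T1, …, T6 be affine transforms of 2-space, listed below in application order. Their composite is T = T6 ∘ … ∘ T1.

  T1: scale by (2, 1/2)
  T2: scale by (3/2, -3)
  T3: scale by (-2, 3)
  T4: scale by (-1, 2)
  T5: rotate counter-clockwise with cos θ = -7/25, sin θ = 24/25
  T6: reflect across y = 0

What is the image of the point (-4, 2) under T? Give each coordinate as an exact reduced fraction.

T1 scale by (2, 1/2): (-4, 2) → (-8, 1)
T2 scale by (3/2, -3): (-8, 1) → (-12, -3)
T3 scale by (-2, 3): (-12, -3) → (24, -9)
T4 scale by (-1, 2): (24, -9) → (-24, -18)
T5 rotate counter-clockwise with cos θ = -7/25, sin θ = 24/25: (-24, -18) → (24, -18)
T6 reflect across y = 0: (24, -18) → (24, 18)

T(p) = (24, 18)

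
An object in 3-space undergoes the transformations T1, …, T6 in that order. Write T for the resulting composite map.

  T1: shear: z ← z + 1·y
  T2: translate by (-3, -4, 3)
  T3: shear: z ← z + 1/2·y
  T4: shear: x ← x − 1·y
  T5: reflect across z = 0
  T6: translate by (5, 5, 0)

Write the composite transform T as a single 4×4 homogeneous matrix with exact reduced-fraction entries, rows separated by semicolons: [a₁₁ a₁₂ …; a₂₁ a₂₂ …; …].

T1 = [1 0 0 0; 0 1 0 0; 0 1 1 0; 0 0 0 1]
T2·T1 = [1 0 0 -3; 0 1 0 -4; 0 1 1 3; 0 0 0 1]
T3·…·T1 = [1 0 0 -3; 0 1 0 -4; 0 3/2 1 1; 0 0 0 1]
T4·…·T1 = [1 -1 0 1; 0 1 0 -4; 0 3/2 1 1; 0 0 0 1]
T5·…·T1 = [1 -1 0 1; 0 1 0 -4; 0 -3/2 -1 -1; 0 0 0 1]
T6·…·T1 = [1 -1 0 6; 0 1 0 1; 0 -3/2 -1 -1; 0 0 0 1]

T = [1 -1 0 6; 0 1 0 1; 0 -3/2 -1 -1; 0 0 0 1]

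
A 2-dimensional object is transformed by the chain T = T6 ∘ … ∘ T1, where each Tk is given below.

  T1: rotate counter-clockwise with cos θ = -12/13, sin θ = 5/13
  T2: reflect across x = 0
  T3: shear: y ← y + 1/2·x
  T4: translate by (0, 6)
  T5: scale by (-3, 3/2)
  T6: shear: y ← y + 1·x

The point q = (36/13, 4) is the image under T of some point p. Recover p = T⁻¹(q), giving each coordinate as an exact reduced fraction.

p = (-8/3, 4)

T1 = [-12/13 -5/13 0; 5/13 -12/13 0; 0 0 1]
T2·T1 = [12/13 5/13 0; 5/13 -12/13 0; 0 0 1]
T3·…·T1 = [12/13 5/13 0; 11/13 -19/26 0; 0 0 1]
T4·…·T1 = [12/13 5/13 0; 11/13 -19/26 6; 0 0 1]
T5·…·T1 = [-36/13 -15/13 0; 33/26 -57/52 9; 0 0 1]
T6·…·T1 = [-36/13 -15/13 0; -3/2 -9/4 9; 0 0 1]
det M = 9/2; M⁻¹ = [-1/2 10/39 -30/13; 1/3 -8/13 72/13; 0 0 1]
M⁻¹ · (36/13, 4)ᵀ = (-8/3, 4)ᵀ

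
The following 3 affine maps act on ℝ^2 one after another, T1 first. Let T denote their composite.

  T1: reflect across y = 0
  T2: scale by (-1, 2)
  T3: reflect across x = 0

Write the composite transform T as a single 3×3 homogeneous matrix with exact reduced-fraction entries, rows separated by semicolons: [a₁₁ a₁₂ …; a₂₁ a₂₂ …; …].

T1 = [1 0 0; 0 -1 0; 0 0 1]
T2·T1 = [-1 0 0; 0 -2 0; 0 0 1]
T3·…·T1 = [1 0 0; 0 -2 0; 0 0 1]

T = [1 0 0; 0 -2 0; 0 0 1]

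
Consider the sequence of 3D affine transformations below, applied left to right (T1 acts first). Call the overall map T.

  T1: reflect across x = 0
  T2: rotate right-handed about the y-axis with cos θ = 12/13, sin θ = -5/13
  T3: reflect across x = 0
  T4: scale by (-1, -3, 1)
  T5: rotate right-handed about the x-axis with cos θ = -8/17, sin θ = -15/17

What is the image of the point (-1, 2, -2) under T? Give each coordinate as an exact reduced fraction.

T(p) = (22/13, 339/221, 1322/221)

T1 reflect across x = 0: (-1, 2, -2) → (1, 2, -2)
T2 rotate right-handed about the y-axis with cos θ = 12/13, sin θ = -5/13: (1, 2, -2) → (22/13, 2, -19/13)
T3 reflect across x = 0: (22/13, 2, -19/13) → (-22/13, 2, -19/13)
T4 scale by (-1, -3, 1): (-22/13, 2, -19/13) → (22/13, -6, -19/13)
T5 rotate right-handed about the x-axis with cos θ = -8/17, sin θ = -15/17: (22/13, -6, -19/13) → (22/13, 339/221, 1322/221)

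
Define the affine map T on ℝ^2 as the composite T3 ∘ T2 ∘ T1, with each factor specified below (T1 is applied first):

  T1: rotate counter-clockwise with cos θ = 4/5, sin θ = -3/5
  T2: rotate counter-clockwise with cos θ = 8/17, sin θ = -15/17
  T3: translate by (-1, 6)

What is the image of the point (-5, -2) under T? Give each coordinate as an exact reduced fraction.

T(p) = (-188/85, 956/85)

T1 rotate counter-clockwise with cos θ = 4/5, sin θ = -3/5: (-5, -2) → (-26/5, 7/5)
T2 rotate counter-clockwise with cos θ = 8/17, sin θ = -15/17: (-26/5, 7/5) → (-103/85, 446/85)
T3 translate by (-1, 6): (-103/85, 446/85) → (-188/85, 956/85)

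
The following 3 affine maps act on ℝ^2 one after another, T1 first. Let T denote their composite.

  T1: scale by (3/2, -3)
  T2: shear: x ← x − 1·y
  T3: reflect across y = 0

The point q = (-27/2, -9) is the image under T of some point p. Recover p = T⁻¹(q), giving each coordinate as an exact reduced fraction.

p = (-3, -3)

T1 = [3/2 0 0; 0 -3 0; 0 0 1]
T2·T1 = [3/2 3 0; 0 -3 0; 0 0 1]
T3·…·T1 = [3/2 3 0; 0 3 0; 0 0 1]
det M = 9/2; M⁻¹ = [2/3 -2/3 0; 0 1/3 0; 0 0 1]
M⁻¹ · (-27/2, -9)ᵀ = (-3, -3)ᵀ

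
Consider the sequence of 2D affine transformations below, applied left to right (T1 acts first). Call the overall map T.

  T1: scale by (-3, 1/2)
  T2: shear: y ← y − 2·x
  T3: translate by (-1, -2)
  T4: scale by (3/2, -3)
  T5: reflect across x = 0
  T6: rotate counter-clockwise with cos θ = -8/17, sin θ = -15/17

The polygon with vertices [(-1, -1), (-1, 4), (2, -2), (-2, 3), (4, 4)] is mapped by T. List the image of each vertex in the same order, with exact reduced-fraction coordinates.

T1 scale by (-3, 1/2): (-1, -1) → (3, -1/2); (-1, 4) → (3, 2); (2, -2) → (-6, -1); (-2, 3) → (6, 3/2); (4, 4) → (-12, 2)
T2 shear: y ← y − 2·x: (3, -1/2) → (3, -13/2); (3, 2) → (3, -4); (-6, -1) → (-6, 11); (6, 3/2) → (6, -21/2); (-12, 2) → (-12, 26)
T3 translate by (-1, -2): (3, -13/2) → (2, -17/2); (3, -4) → (2, -6); (-6, 11) → (-7, 9); (6, -21/2) → (5, -25/2); (-12, 26) → (-13, 24)
T4 scale by (3/2, -3): (2, -17/2) → (3, 51/2); (2, -6) → (3, 18); (-7, 9) → (-21/2, -27); (5, -25/2) → (15/2, 75/2); (-13, 24) → (-39/2, -72)
T5 reflect across x = 0: (3, 51/2) → (-3, 51/2); (3, 18) → (-3, 18); (-21/2, -27) → (21/2, -27); (15/2, 75/2) → (-15/2, 75/2); (-39/2, -72) → (39/2, -72)
T6 rotate counter-clockwise with cos θ = -8/17, sin θ = -15/17: (-3, 51/2) → (813/34, -159/17); (-3, 18) → (294/17, -99/17); (21/2, -27) → (-489/17, 117/34); (-15/2, 75/2) → (1245/34, -375/34); (39/2, -72) → (-1236/17, 567/34)

image vertices: (813/34, -159/17), (294/17, -99/17), (-489/17, 117/34), (1245/34, -375/34), (-1236/17, 567/34)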